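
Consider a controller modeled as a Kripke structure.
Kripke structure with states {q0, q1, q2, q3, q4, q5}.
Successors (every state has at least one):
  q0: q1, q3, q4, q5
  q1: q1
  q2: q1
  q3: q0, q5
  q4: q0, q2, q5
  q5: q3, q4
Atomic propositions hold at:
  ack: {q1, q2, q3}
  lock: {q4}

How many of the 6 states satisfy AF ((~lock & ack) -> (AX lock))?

4

Sat(~lock) = {q0, q1, q2, q3, q5}
Sat(~lock & ack) = {q1, q2, q3}
Sat(AX lock) = {s : every successor in {q4}} = ∅
Sat((~lock & ack) -> (AX lock)) = {q0, q4, q5}
AF ((~lock & ack) -> (AX lock)): least fixpoint, start Z0 = {q0, q4, q5}, add states with every successor in Z. Z1 = {q0, q3, q4, q5}; fixed.
Sat(AF ((~lock & ack) -> (AX lock))) = {q0, q3, q4, q5}
|Sat(AF ((~lock & ack) -> (AX lock)))| = |{q0, q3, q4, q5}| = 4.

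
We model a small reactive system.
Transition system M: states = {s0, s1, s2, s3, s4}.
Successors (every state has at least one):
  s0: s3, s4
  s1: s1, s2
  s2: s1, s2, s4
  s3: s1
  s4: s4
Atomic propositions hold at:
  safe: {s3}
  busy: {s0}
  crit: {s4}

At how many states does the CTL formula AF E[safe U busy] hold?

E[safe U busy]: least fixpoint, start Z0 = Sat(busy) = {s0}, add states in Sat(safe) with some successor in Z. Already a fixed point.
Sat(E[safe U busy]) = {s0}
AF E[safe U busy]: least fixpoint, start Z0 = {s0}, add states with every successor in Z. Already a fixed point.
Sat(AF E[safe U busy]) = {s0}
|Sat(AF E[safe U busy])| = |{s0}| = 1.

1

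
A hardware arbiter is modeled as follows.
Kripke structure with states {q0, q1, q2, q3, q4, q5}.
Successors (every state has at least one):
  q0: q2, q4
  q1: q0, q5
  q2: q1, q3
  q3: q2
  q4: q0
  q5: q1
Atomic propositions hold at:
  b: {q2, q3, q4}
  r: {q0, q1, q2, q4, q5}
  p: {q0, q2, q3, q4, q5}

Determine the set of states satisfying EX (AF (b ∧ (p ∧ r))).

{q0, q1, q2, q3, q4}

Sat(p ∧ r) = {q0, q2, q4, q5}
Sat(b ∧ (p ∧ r)) = {q2, q4}
AF (b ∧ (p ∧ r)): least fixpoint, start Z0 = {q2, q4}, add states with every successor in Z. Z1 = {q0, q2, q3, q4}; fixed.
Sat(AF (b ∧ (p ∧ r))) = {q0, q2, q3, q4}
Sat(EX (AF (b ∧ (p ∧ r)))) = {s : some successor in {q0, q2, q3, q4}} = {q0, q1, q2, q3, q4}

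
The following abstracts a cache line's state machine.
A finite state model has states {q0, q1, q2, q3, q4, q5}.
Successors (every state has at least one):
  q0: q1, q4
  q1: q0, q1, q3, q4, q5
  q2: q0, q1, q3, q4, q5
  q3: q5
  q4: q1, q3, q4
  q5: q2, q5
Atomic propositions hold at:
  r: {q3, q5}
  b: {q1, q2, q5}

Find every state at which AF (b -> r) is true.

{q0, q3, q4, q5}

Sat(b -> r) = {q0, q3, q4, q5}
AF (b -> r): least fixpoint, start Z0 = {q0, q3, q4, q5}, add states with every successor in Z. Already a fixed point.
Sat(AF (b -> r)) = {q0, q3, q4, q5}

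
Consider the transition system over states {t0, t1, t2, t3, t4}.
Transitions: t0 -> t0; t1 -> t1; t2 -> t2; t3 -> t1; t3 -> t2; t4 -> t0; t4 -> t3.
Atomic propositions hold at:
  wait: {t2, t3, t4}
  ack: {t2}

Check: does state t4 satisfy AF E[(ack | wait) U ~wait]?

Yes

Sat(ack | wait) = {t2, t3, t4}
Sat(~wait) = {t0, t1}
E[(ack | wait) U ~wait]: least fixpoint, start Z0 = Sat(~wait) = {t0, t1}, add states in Sat(ack | wait) with some successor in Z. Z1 = {t0, t1, t3, t4}; fixed.
Sat(E[(ack | wait) U ~wait]) = {t0, t1, t3, t4}
AF E[(ack | wait) U ~wait]: least fixpoint, start Z0 = {t0, t1, t3, t4}, add states with every successor in Z. Already a fixed point.
Sat(AF E[(ack | wait) U ~wait]) = {t0, t1, t3, t4}
t4 ∈ Sat(AF E[(ack | wait) U ~wait]) = {t0, t1, t3, t4}, so the formula holds at t4.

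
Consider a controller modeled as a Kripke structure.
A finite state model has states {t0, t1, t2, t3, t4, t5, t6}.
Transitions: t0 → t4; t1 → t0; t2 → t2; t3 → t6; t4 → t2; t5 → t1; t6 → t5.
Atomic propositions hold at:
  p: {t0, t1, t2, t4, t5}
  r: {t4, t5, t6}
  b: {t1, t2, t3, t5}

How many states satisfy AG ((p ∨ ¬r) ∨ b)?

5

Sat(¬r) = {t0, t1, t2, t3}
Sat(p ∨ ¬r) = {t0, t1, t2, t3, t4, t5}
Sat((p ∨ ¬r) ∨ b) = {t0, t1, t2, t3, t4, t5}
AG ((p ∨ ¬r) ∨ b): greatest fixpoint, start Z0 = {t0, t1, t2, t3, t4, t5}, keep only states in Sat with every successor in Z. Z1 = {t0, t1, t2, t4, t5}; fixed.
Sat(AG ((p ∨ ¬r) ∨ b)) = {t0, t1, t2, t4, t5}
|Sat(AG ((p ∨ ¬r) ∨ b))| = |{t0, t1, t2, t4, t5}| = 5.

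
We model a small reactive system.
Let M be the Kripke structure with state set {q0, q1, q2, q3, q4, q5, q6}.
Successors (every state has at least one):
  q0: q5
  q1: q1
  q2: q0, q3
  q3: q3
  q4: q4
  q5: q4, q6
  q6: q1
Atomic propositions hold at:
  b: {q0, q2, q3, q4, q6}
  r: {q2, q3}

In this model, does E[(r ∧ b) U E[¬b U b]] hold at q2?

Yes

Sat(r ∧ b) = {q2, q3}
Sat(¬b) = {q1, q5}
E[¬b U b]: least fixpoint, start Z0 = Sat(b) = {q0, q2, q3, q4, q6}, add states in Sat(¬b) with some successor in Z. Z1 = {q0, q2, q3, q4, q5, q6}; fixed.
Sat(E[¬b U b]) = {q0, q2, q3, q4, q5, q6}
E[(r ∧ b) U E[¬b U b]]: least fixpoint, start Z0 = Sat(E[¬b U b]) = {q0, q2, q3, q4, q5, q6}, add states in Sat(r ∧ b) with some successor in Z. Already a fixed point.
Sat(E[(r ∧ b) U E[¬b U b]]) = {q0, q2, q3, q4, q5, q6}
q2 ∈ Sat(E[(r ∧ b) U E[¬b U b]]) = {q0, q2, q3, q4, q5, q6}, so the formula holds at q2.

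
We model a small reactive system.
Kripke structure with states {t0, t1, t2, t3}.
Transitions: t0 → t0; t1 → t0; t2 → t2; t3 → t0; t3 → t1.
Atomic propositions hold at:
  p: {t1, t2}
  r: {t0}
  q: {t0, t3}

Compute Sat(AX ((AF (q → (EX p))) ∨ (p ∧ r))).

{t2}

Sat(EX p) = {s : some successor in {t1, t2}} = {t2, t3}
Sat(q → (EX p)) = {t1, t2, t3}
AF (q → (EX p)): least fixpoint, start Z0 = {t1, t2, t3}, add states with every successor in Z. Already a fixed point.
Sat(AF (q → (EX p))) = {t1, t2, t3}
Sat(p ∧ r) = ∅
Sat((AF (q → (EX p))) ∨ (p ∧ r)) = {t1, t2, t3}
Sat(AX ((AF (q → (EX p))) ∨ (p ∧ r))) = {s : every successor in {t1, t2, t3}} = {t2}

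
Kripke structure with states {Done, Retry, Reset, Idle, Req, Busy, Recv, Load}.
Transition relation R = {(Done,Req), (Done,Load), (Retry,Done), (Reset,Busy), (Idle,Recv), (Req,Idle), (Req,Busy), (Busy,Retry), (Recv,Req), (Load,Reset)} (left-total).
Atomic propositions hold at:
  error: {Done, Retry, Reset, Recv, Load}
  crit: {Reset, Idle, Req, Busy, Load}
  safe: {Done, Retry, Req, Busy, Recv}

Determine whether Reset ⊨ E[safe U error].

Yes

E[safe U error]: least fixpoint, start Z0 = Sat(error) = {Done, Retry, Reset, Recv, Load}, add states in Sat(safe) with some successor in Z. Z1 = {Done, Retry, Reset, Busy, Recv, Load}; Z2 = {Done, Retry, Reset, Req, Busy, Recv, Load}; fixed.
Sat(E[safe U error]) = {Done, Retry, Reset, Req, Busy, Recv, Load}
Reset ∈ Sat(E[safe U error]) = {Done, Retry, Reset, Req, Busy, Recv, Load}, so the formula holds at Reset.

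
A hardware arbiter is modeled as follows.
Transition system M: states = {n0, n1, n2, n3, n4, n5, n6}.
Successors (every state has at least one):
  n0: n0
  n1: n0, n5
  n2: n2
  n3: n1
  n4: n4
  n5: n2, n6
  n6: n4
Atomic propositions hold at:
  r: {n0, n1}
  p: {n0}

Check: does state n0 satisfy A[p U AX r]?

Yes

Sat(AX r) = {s : every successor in {n0, n1}} = {n0, n3}
A[p U AX r]: least fixpoint, start Z0 = Sat(AX r) = {n0, n3}, add states in Sat(p) with every successor in Z. Already a fixed point.
Sat(A[p U AX r]) = {n0, n3}
n0 ∈ Sat(A[p U AX r]) = {n0, n3}, so the formula holds at n0.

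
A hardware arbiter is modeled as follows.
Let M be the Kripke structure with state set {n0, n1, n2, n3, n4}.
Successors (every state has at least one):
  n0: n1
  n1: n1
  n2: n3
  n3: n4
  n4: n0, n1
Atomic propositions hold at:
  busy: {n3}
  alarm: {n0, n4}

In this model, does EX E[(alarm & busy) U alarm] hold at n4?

Yes

Sat(alarm & busy) = ∅
E[(alarm & busy) U alarm]: least fixpoint, start Z0 = Sat(alarm) = {n0, n4}, add states in Sat(alarm & busy) with some successor in Z. Already a fixed point.
Sat(E[(alarm & busy) U alarm]) = {n0, n4}
Sat(EX E[(alarm & busy) U alarm]) = {s : some successor in {n0, n4}} = {n3, n4}
n4 ∈ Sat(EX E[(alarm & busy) U alarm]) = {n3, n4}, so the formula holds at n4.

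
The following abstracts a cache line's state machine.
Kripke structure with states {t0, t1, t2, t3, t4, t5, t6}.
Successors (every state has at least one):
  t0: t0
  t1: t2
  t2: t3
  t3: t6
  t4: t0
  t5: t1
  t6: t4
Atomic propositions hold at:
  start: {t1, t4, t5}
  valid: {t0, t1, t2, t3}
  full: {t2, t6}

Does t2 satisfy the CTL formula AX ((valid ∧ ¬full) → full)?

No

Sat(¬full) = {t0, t1, t3, t4, t5}
Sat(valid ∧ ¬full) = {t0, t1, t3}
Sat((valid ∧ ¬full) → full) = {t2, t4, t5, t6}
Sat(AX ((valid ∧ ¬full) → full)) = {s : every successor in {t2, t4, t5, t6}} = {t1, t3, t6}
t2 ∉ Sat(AX ((valid ∧ ¬full) → full)) = {t1, t3, t6}, so the formula does not hold at t2.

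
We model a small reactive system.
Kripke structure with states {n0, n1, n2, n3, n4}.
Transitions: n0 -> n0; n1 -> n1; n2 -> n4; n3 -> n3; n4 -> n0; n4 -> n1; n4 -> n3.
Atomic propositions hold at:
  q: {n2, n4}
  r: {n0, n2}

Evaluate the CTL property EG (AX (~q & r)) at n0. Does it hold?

Yes

Sat(~q) = {n0, n1, n3}
Sat(~q & r) = {n0}
Sat(AX (~q & r)) = {s : every successor in {n0}} = {n0}
EG (AX (~q & r)): greatest fixpoint, start Z0 = {n0}, keep only states in Sat with some successor in Z. Already a fixed point.
Sat(EG (AX (~q & r))) = {n0}
n0 ∈ Sat(EG (AX (~q & r))) = {n0}, so the formula holds at n0.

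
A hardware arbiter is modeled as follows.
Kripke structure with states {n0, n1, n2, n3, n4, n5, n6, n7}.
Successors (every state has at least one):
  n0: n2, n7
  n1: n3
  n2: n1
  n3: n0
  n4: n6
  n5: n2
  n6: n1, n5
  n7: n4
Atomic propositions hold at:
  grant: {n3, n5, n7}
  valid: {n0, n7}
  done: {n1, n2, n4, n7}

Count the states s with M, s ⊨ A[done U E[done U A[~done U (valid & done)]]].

1

Sat(~done) = {n0, n3, n5, n6}
Sat(valid & done) = {n7}
A[~done U (valid & done)]: least fixpoint, start Z0 = Sat((valid & done)) = {n7}, add states in Sat(~done) with every successor in Z. Already a fixed point.
Sat(A[~done U (valid & done)]) = {n7}
E[done U A[~done U (valid & done)]]: least fixpoint, start Z0 = Sat(A[~done U (valid & done)]) = {n7}, add states in Sat(done) with some successor in Z. Already a fixed point.
Sat(E[done U A[~done U (valid & done)]]) = {n7}
A[done U E[done U A[~done U (valid & done)]]]: least fixpoint, start Z0 = Sat(E[done U A[~done U (valid & done)]]) = {n7}, add states in Sat(done) with every successor in Z. Already a fixed point.
Sat(A[done U E[done U A[~done U (valid & done)]]]) = {n7}
|Sat(A[done U E[done U A[~done U (valid & done)]]])| = |{n7}| = 1.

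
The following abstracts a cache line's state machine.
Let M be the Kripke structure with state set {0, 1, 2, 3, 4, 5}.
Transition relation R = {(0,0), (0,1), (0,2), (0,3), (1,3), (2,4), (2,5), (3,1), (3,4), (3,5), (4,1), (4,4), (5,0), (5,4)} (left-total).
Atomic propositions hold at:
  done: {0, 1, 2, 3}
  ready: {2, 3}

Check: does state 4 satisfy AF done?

No

AF done: least fixpoint, start Z0 = {0, 1, 2, 3}, add states with every successor in Z. Already a fixed point.
Sat(AF done) = {0, 1, 2, 3}
4 ∉ Sat(AF done) = {0, 1, 2, 3}, so the formula does not hold at 4.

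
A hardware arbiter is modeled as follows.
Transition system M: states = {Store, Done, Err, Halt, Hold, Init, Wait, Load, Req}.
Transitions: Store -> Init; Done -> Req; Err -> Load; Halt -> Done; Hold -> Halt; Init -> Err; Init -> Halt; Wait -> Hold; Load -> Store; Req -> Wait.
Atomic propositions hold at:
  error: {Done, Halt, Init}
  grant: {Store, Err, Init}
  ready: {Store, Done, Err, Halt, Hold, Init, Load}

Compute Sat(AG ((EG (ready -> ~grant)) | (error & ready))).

Sat(~grant) = {Done, Halt, Hold, Wait, Load, Req}
Sat(ready -> ~grant) = {Done, Halt, Hold, Wait, Load, Req}
EG (ready -> ~grant): greatest fixpoint, start Z0 = {Done, Halt, Hold, Wait, Load, Req}, keep only states in Sat with some successor in Z. Z1 = {Done, Halt, Hold, Wait, Req}; fixed.
Sat(EG (ready -> ~grant)) = {Done, Halt, Hold, Wait, Req}
Sat(error & ready) = {Done, Halt, Init}
Sat((EG (ready -> ~grant)) | (error & ready)) = {Done, Halt, Hold, Init, Wait, Req}
AG ((EG (ready -> ~grant)) | (error & ready)): greatest fixpoint, start Z0 = {Done, Halt, Hold, Init, Wait, Req}, keep only states in Sat with every successor in Z. Z1 = {Done, Halt, Hold, Wait, Req}; fixed.
Sat(AG ((EG (ready -> ~grant)) | (error & ready))) = {Done, Halt, Hold, Wait, Req}

{Done, Halt, Hold, Wait, Req}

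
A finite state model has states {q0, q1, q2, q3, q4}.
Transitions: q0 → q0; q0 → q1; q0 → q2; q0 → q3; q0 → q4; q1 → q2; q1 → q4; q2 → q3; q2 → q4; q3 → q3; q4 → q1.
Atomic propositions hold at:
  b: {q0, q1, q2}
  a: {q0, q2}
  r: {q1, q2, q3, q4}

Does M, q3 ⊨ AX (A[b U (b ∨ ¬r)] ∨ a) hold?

No

Sat(¬r) = {q0}
Sat(b ∨ ¬r) = {q0, q1, q2}
A[b U (b ∨ ¬r)]: least fixpoint, start Z0 = Sat((b ∨ ¬r)) = {q0, q1, q2}, add states in Sat(b) with every successor in Z. Already a fixed point.
Sat(A[b U (b ∨ ¬r)]) = {q0, q1, q2}
Sat(A[b U (b ∨ ¬r)] ∨ a) = {q0, q1, q2}
Sat(AX (A[b U (b ∨ ¬r)] ∨ a)) = {s : every successor in {q0, q1, q2}} = {q4}
q3 ∉ Sat(AX (A[b U (b ∨ ¬r)] ∨ a)) = {q4}, so the formula does not hold at q3.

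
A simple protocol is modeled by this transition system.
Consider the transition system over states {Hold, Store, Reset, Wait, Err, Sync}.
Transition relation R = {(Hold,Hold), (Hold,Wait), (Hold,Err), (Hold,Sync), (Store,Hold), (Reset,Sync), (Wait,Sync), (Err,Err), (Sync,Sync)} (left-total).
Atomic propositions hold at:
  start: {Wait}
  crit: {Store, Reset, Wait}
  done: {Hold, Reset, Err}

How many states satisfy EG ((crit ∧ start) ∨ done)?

2

Sat(crit ∧ start) = {Wait}
Sat((crit ∧ start) ∨ done) = {Hold, Reset, Wait, Err}
EG ((crit ∧ start) ∨ done): greatest fixpoint, start Z0 = {Hold, Reset, Wait, Err}, keep only states in Sat with some successor in Z. Z1 = {Hold, Err}; fixed.
Sat(EG ((crit ∧ start) ∨ done)) = {Hold, Err}
|Sat(EG ((crit ∧ start) ∨ done))| = |{Hold, Err}| = 2.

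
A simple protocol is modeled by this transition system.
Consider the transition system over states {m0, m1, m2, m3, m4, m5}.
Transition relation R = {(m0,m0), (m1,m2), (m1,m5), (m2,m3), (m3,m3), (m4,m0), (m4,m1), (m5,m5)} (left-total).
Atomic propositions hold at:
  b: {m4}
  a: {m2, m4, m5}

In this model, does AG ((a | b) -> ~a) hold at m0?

Sat(a | b) = {m2, m4, m5}
Sat(~a) = {m0, m1, m3}
Sat((a | b) -> ~a) = {m0, m1, m3}
AG ((a | b) -> ~a): greatest fixpoint, start Z0 = {m0, m1, m3}, keep only states in Sat with every successor in Z. Z1 = {m0, m3}; fixed.
Sat(AG ((a | b) -> ~a)) = {m0, m3}
m0 ∈ Sat(AG ((a | b) -> ~a)) = {m0, m3}, so the formula holds at m0.

Yes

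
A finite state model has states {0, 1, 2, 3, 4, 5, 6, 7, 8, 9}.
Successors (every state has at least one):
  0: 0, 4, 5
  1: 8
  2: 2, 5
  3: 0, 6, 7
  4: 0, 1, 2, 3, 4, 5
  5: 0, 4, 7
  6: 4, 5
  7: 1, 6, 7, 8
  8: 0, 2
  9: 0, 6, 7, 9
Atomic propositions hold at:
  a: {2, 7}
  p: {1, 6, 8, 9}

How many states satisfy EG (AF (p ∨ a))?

Sat(p ∨ a) = {1, 2, 6, 7, 8, 9}
AF (p ∨ a): least fixpoint, start Z0 = {1, 2, 6, 7, 8, 9}, add states with every successor in Z. Already a fixed point.
Sat(AF (p ∨ a)) = {1, 2, 6, 7, 8, 9}
EG (AF (p ∨ a)): greatest fixpoint, start Z0 = {1, 2, 6, 7, 8, 9}, keep only states in Sat with some successor in Z. Z1 = {1, 2, 7, 8, 9}; fixed.
Sat(EG (AF (p ∨ a))) = {1, 2, 7, 8, 9}
|Sat(EG (AF (p ∨ a)))| = |{1, 2, 7, 8, 9}| = 5.

5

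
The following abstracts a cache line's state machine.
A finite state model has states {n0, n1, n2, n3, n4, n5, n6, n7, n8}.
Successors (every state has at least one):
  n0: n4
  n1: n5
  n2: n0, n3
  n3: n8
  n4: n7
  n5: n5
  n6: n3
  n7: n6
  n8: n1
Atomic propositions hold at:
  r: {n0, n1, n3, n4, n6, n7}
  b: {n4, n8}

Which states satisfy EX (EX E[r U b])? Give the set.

{n0, n2, n4, n6, n7}

E[r U b]: least fixpoint, start Z0 = Sat(b) = {n4, n8}, add states in Sat(r) with some successor in Z. Z1 = {n0, n3, n4, n8}; Z2 = {n0, n3, n4, n6, n8}; Z3 = {n0, n3, n4, n6, n7, n8}; fixed.
Sat(E[r U b]) = {n0, n3, n4, n6, n7, n8}
Sat(EX E[r U b]) = {s : some successor in {n0, n3, n4, n6, n7, n8}} = {n0, n2, n3, n4, n6, n7}
Sat(EX (EX E[r U b])) = {s : some successor in {n0, n2, n3, n4, n6, n7}} = {n0, n2, n4, n6, n7}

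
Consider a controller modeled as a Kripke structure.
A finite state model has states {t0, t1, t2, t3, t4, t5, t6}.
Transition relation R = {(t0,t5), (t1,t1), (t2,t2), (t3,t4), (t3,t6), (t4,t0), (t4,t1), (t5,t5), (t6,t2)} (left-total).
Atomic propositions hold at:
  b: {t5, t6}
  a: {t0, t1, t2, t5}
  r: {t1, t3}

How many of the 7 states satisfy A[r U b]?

2

A[r U b]: least fixpoint, start Z0 = Sat(b) = {t5, t6}, add states in Sat(r) with every successor in Z. Already a fixed point.
Sat(A[r U b]) = {t5, t6}
|Sat(A[r U b])| = |{t5, t6}| = 2.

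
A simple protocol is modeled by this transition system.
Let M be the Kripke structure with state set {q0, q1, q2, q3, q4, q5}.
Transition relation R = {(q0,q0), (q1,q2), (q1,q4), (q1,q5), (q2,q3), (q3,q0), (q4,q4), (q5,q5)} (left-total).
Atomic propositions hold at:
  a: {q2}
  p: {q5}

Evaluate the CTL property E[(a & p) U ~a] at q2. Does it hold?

No

Sat(a & p) = ∅
Sat(~a) = {q0, q1, q3, q4, q5}
E[(a & p) U ~a]: least fixpoint, start Z0 = Sat(~a) = {q0, q1, q3, q4, q5}, add states in Sat(a & p) with some successor in Z. Already a fixed point.
Sat(E[(a & p) U ~a]) = {q0, q1, q3, q4, q5}
q2 ∉ Sat(E[(a & p) U ~a]) = {q0, q1, q3, q4, q5}, so the formula does not hold at q2.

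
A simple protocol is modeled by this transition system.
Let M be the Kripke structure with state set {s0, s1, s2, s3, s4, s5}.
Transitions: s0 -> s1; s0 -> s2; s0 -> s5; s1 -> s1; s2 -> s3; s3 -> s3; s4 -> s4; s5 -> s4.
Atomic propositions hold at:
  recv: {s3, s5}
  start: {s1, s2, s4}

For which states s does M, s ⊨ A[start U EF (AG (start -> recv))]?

{s0, s2, s3}

Sat(start -> recv) = {s0, s3, s5}
AG (start -> recv): greatest fixpoint, start Z0 = {s0, s3, s5}, keep only states in Sat with every successor in Z. Z1 = {s3}; fixed.
Sat(AG (start -> recv)) = {s3}
EF (AG (start -> recv)): least fixpoint, start Z0 = {s3}, add states with some successor in Z. Z1 = {s2, s3}; Z2 = {s0, s2, s3}; fixed.
Sat(EF (AG (start -> recv))) = {s0, s2, s3}
A[start U EF (AG (start -> recv))]: least fixpoint, start Z0 = Sat(EF (AG (start -> recv))) = {s0, s2, s3}, add states in Sat(start) with every successor in Z. Already a fixed point.
Sat(A[start U EF (AG (start -> recv))]) = {s0, s2, s3}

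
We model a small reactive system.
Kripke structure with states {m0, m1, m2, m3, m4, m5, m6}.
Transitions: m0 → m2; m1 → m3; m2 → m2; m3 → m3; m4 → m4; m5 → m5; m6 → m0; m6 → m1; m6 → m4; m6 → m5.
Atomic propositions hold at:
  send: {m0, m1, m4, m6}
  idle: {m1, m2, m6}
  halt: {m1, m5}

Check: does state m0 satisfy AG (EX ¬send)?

Yes

Sat(¬send) = {m2, m3, m5}
Sat(EX ¬send) = {s : some successor in {m2, m3, m5}} = {m0, m1, m2, m3, m5, m6}
AG (EX ¬send): greatest fixpoint, start Z0 = {m0, m1, m2, m3, m5, m6}, keep only states in Sat with every successor in Z. Z1 = {m0, m1, m2, m3, m5}; fixed.
Sat(AG (EX ¬send)) = {m0, m1, m2, m3, m5}
m0 ∈ Sat(AG (EX ¬send)) = {m0, m1, m2, m3, m5}, so the formula holds at m0.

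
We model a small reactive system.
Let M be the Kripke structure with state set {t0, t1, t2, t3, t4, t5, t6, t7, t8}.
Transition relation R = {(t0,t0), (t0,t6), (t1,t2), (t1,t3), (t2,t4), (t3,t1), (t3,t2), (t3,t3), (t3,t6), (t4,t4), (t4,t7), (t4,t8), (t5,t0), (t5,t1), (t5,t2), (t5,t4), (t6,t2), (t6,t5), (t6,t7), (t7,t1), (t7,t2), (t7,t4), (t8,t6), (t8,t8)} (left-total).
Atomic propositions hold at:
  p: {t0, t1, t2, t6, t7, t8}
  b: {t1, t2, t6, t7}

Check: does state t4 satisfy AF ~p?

Sat(~p) = {t3, t4, t5}
AF ~p: least fixpoint, start Z0 = {t3, t4, t5}, add states with every successor in Z. Z1 = {t2, t3, t4, t5}; Z2 = {t1, t2, t3, t4, t5}; Z3 = {t1, t2, t3, t4, t5, t7}; Z4 = {t1, t2, t3, t4, t5, t6, t7}; fixed.
Sat(AF ~p) = {t1, t2, t3, t4, t5, t6, t7}
t4 ∈ Sat(AF ~p) = {t1, t2, t3, t4, t5, t6, t7}, so the formula holds at t4.

Yes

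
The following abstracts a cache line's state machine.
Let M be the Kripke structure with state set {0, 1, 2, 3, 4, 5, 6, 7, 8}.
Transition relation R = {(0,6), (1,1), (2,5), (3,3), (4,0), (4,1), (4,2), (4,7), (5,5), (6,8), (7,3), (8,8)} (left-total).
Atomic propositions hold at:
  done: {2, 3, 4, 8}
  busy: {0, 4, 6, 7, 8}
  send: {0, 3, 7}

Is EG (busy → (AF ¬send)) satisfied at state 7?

No

Sat(¬send) = {1, 2, 4, 5, 6, 8}
AF ¬send: least fixpoint, start Z0 = {1, 2, 4, 5, 6, 8}, add states with every successor in Z. Z1 = {0, 1, 2, 4, 5, 6, 8}; fixed.
Sat(AF ¬send) = {0, 1, 2, 4, 5, 6, 8}
Sat(busy → (AF ¬send)) = {0, 1, 2, 3, 4, 5, 6, 8}
EG (busy → (AF ¬send)): greatest fixpoint, start Z0 = {0, 1, 2, 3, 4, 5, 6, 8}, keep only states in Sat with some successor in Z. Already a fixed point.
Sat(EG (busy → (AF ¬send))) = {0, 1, 2, 3, 4, 5, 6, 8}
7 ∉ Sat(EG (busy → (AF ¬send))) = {0, 1, 2, 3, 4, 5, 6, 8}, so the formula does not hold at 7.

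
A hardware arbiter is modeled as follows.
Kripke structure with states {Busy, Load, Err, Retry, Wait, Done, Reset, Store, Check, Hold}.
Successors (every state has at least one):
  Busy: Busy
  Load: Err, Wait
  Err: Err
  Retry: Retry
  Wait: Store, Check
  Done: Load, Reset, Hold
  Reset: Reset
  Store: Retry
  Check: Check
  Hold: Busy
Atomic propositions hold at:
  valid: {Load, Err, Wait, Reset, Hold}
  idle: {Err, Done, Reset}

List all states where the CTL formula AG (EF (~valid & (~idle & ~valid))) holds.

{Busy, Retry, Wait, Store, Check, Hold}

Sat(~valid) = {Busy, Retry, Done, Store, Check}
Sat(~idle) = {Busy, Load, Retry, Wait, Store, Check, Hold}
Sat(~idle & ~valid) = {Busy, Retry, Store, Check}
Sat(~valid & (~idle & ~valid)) = {Busy, Retry, Store, Check}
EF (~valid & (~idle & ~valid)): least fixpoint, start Z0 = {Busy, Retry, Store, Check}, add states with some successor in Z. Z1 = {Busy, Retry, Wait, Store, Check, Hold}; Z2 = {Busy, Load, Retry, Wait, Done, Store, Check, Hold}; fixed.
Sat(EF (~valid & (~idle & ~valid))) = {Busy, Load, Retry, Wait, Done, Store, Check, Hold}
AG (EF (~valid & (~idle & ~valid))): greatest fixpoint, start Z0 = {Busy, Load, Retry, Wait, Done, Store, Check, Hold}, keep only states in Sat with every successor in Z. Z1 = {Busy, Retry, Wait, Store, Check, Hold}; fixed.
Sat(AG (EF (~valid & (~idle & ~valid)))) = {Busy, Retry, Wait, Store, Check, Hold}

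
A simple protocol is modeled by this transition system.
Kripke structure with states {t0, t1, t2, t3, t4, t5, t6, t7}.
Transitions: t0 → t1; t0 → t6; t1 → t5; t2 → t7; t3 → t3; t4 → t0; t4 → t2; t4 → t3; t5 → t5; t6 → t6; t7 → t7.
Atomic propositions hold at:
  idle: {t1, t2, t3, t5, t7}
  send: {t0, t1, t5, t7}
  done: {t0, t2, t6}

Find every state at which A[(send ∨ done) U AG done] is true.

Sat(send ∨ done) = {t0, t1, t2, t5, t6, t7}
AG done: greatest fixpoint, start Z0 = {t0, t2, t6}, keep only states in Sat with every successor in Z. Z1 = {t6}; fixed.
Sat(AG done) = {t6}
A[(send ∨ done) U AG done]: least fixpoint, start Z0 = Sat(AG done) = {t6}, add states in Sat(send ∨ done) with every successor in Z. Already a fixed point.
Sat(A[(send ∨ done) U AG done]) = {t6}

{t6}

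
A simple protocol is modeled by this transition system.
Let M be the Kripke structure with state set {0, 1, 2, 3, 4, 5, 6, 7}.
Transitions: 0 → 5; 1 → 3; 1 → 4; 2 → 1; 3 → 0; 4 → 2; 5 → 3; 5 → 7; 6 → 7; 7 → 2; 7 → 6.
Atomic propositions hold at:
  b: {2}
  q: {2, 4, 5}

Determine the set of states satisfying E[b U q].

E[b U q]: least fixpoint, start Z0 = Sat(q) = {2, 4, 5}, add states in Sat(b) with some successor in Z. Already a fixed point.
Sat(E[b U q]) = {2, 4, 5}

{2, 4, 5}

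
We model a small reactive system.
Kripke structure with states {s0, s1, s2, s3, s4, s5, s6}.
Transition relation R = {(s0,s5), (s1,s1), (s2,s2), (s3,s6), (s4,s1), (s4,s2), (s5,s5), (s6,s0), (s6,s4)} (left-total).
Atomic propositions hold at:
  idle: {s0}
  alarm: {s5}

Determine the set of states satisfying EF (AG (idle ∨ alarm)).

Sat(idle ∨ alarm) = {s0, s5}
AG (idle ∨ alarm): greatest fixpoint, start Z0 = {s0, s5}, keep only states in Sat with every successor in Z. Already a fixed point.
Sat(AG (idle ∨ alarm)) = {s0, s5}
EF (AG (idle ∨ alarm)): least fixpoint, start Z0 = {s0, s5}, add states with some successor in Z. Z1 = {s0, s5, s6}; Z2 = {s0, s3, s5, s6}; fixed.
Sat(EF (AG (idle ∨ alarm))) = {s0, s3, s5, s6}

{s0, s3, s5, s6}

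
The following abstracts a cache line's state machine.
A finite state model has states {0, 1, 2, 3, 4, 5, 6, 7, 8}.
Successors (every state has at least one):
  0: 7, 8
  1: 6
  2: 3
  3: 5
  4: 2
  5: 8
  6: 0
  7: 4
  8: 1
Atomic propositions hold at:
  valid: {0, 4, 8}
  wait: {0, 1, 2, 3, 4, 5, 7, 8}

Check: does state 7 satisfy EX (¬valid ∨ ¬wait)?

No

Sat(¬valid) = {1, 2, 3, 5, 6, 7}
Sat(¬wait) = {6}
Sat(¬valid ∨ ¬wait) = {1, 2, 3, 5, 6, 7}
Sat(EX (¬valid ∨ ¬wait)) = {s : some successor in {1, 2, 3, 5, 6, 7}} = {0, 1, 2, 3, 4, 8}
7 ∉ Sat(EX (¬valid ∨ ¬wait)) = {0, 1, 2, 3, 4, 8}, so the formula does not hold at 7.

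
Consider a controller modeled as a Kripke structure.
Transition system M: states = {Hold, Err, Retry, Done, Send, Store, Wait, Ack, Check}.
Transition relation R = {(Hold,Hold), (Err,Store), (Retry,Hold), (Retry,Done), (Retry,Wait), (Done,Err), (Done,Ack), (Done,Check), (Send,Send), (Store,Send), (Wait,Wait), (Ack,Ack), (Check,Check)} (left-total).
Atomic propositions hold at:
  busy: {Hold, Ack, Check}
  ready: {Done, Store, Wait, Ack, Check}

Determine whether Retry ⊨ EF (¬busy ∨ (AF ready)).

Sat(¬busy) = {Err, Retry, Done, Send, Store, Wait}
AF ready: least fixpoint, start Z0 = {Done, Store, Wait, Ack, Check}, add states with every successor in Z. Z1 = {Err, Done, Store, Wait, Ack, Check}; fixed.
Sat(AF ready) = {Err, Done, Store, Wait, Ack, Check}
Sat(¬busy ∨ (AF ready)) = {Err, Retry, Done, Send, Store, Wait, Ack, Check}
EF (¬busy ∨ (AF ready)): least fixpoint, start Z0 = {Err, Retry, Done, Send, Store, Wait, Ack, Check}, add states with some successor in Z. Already a fixed point.
Sat(EF (¬busy ∨ (AF ready))) = {Err, Retry, Done, Send, Store, Wait, Ack, Check}
Retry ∈ Sat(EF (¬busy ∨ (AF ready))) = {Err, Retry, Done, Send, Store, Wait, Ack, Check}, so the formula holds at Retry.

Yes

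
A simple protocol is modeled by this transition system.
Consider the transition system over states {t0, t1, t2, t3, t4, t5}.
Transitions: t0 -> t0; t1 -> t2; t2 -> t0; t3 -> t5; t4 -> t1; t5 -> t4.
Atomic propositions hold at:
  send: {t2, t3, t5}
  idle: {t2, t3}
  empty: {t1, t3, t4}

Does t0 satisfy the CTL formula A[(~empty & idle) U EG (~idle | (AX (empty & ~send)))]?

Sat(~empty) = {t0, t2, t5}
Sat(~empty & idle) = {t2}
Sat(~idle) = {t0, t1, t4, t5}
Sat(~send) = {t0, t1, t4}
Sat(empty & ~send) = {t1, t4}
Sat(AX (empty & ~send)) = {s : every successor in {t1, t4}} = {t4, t5}
Sat(~idle | (AX (empty & ~send))) = {t0, t1, t4, t5}
EG (~idle | (AX (empty & ~send))): greatest fixpoint, start Z0 = {t0, t1, t4, t5}, keep only states in Sat with some successor in Z. Z1 = {t0, t4, t5}; Z2 = {t0, t5}; Z3 = {t0}; fixed.
Sat(EG (~idle | (AX (empty & ~send)))) = {t0}
A[(~empty & idle) U EG (~idle | (AX (empty & ~send)))]: least fixpoint, start Z0 = Sat(EG (~idle | (AX (empty & ~send)))) = {t0}, add states in Sat(~empty & idle) with every successor in Z. Z1 = {t0, t2}; fixed.
Sat(A[(~empty & idle) U EG (~idle | (AX (empty & ~send)))]) = {t0, t2}
t0 ∈ Sat(A[(~empty & idle) U EG (~idle | (AX (empty & ~send)))]) = {t0, t2}, so the formula holds at t0.

Yes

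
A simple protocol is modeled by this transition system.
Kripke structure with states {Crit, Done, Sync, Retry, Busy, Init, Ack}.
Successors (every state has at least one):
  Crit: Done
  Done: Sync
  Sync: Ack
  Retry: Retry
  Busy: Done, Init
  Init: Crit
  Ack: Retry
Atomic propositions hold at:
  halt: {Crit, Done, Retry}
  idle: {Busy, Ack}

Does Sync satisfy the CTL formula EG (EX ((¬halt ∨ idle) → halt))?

No

Sat(¬halt) = {Sync, Busy, Init, Ack}
Sat(¬halt ∨ idle) = {Sync, Busy, Init, Ack}
Sat((¬halt ∨ idle) → halt) = {Crit, Done, Retry}
Sat(EX ((¬halt ∨ idle) → halt)) = {s : some successor in {Crit, Done, Retry}} = {Crit, Retry, Busy, Init, Ack}
EG (EX ((¬halt ∨ idle) → halt)): greatest fixpoint, start Z0 = {Crit, Retry, Busy, Init, Ack}, keep only states in Sat with some successor in Z. Z1 = {Retry, Busy, Init, Ack}; Z2 = {Retry, Busy, Ack}; Z3 = {Retry, Ack}; fixed.
Sat(EG (EX ((¬halt ∨ idle) → halt))) = {Retry, Ack}
Sync ∉ Sat(EG (EX ((¬halt ∨ idle) → halt))) = {Retry, Ack}, so the formula does not hold at Sync.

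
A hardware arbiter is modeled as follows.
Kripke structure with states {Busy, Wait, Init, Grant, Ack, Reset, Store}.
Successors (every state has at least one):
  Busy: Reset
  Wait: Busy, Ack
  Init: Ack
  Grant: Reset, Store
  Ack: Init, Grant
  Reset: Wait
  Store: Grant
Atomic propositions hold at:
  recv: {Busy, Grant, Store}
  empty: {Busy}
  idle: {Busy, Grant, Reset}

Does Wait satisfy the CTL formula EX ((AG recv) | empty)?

Yes

AG recv: greatest fixpoint, start Z0 = {Busy, Grant, Store}, keep only states in Sat with every successor in Z. Z1 = {Store}; Z2 = ∅; fixed.
Sat(AG recv) = ∅
Sat((AG recv) | empty) = {Busy}
Sat(EX ((AG recv) | empty)) = {s : some successor in {Busy}} = {Wait}
Wait ∈ Sat(EX ((AG recv) | empty)) = {Wait}, so the formula holds at Wait.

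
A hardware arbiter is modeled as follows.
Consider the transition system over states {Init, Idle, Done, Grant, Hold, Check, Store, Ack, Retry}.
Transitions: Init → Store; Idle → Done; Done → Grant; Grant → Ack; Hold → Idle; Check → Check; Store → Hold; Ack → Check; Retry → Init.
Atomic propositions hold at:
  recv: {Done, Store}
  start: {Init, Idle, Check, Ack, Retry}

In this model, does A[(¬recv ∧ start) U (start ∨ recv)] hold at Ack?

Yes

Sat(¬recv) = {Init, Idle, Grant, Hold, Check, Ack, Retry}
Sat(¬recv ∧ start) = {Init, Idle, Check, Ack, Retry}
Sat(start ∨ recv) = {Init, Idle, Done, Check, Store, Ack, Retry}
A[(¬recv ∧ start) U (start ∨ recv)]: least fixpoint, start Z0 = Sat((start ∨ recv)) = {Init, Idle, Done, Check, Store, Ack, Retry}, add states in Sat(¬recv ∧ start) with every successor in Z. Already a fixed point.
Sat(A[(¬recv ∧ start) U (start ∨ recv)]) = {Init, Idle, Done, Check, Store, Ack, Retry}
Ack ∈ Sat(A[(¬recv ∧ start) U (start ∨ recv)]) = {Init, Idle, Done, Check, Store, Ack, Retry}, so the formula holds at Ack.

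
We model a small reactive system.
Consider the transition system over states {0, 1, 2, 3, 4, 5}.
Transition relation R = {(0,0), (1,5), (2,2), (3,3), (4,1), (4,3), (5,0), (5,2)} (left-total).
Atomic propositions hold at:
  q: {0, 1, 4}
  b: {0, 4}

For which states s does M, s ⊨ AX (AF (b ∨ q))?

{0}

Sat(b ∨ q) = {0, 1, 4}
AF (b ∨ q): least fixpoint, start Z0 = {0, 1, 4}, add states with every successor in Z. Already a fixed point.
Sat(AF (b ∨ q)) = {0, 1, 4}
Sat(AX (AF (b ∨ q))) = {s : every successor in {0, 1, 4}} = {0}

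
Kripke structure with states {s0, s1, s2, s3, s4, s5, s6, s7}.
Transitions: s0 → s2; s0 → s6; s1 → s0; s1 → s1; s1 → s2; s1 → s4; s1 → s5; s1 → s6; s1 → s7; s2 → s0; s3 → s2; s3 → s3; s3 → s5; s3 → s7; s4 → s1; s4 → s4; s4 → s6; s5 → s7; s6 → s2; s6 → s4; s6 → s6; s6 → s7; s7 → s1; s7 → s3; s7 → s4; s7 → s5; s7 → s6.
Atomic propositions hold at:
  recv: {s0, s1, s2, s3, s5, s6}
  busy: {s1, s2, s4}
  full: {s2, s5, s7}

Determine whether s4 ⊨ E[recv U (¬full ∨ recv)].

Yes

Sat(¬full) = {s0, s1, s3, s4, s6}
Sat(¬full ∨ recv) = {s0, s1, s2, s3, s4, s5, s6}
E[recv U (¬full ∨ recv)]: least fixpoint, start Z0 = Sat((¬full ∨ recv)) = {s0, s1, s2, s3, s4, s5, s6}, add states in Sat(recv) with some successor in Z. Already a fixed point.
Sat(E[recv U (¬full ∨ recv)]) = {s0, s1, s2, s3, s4, s5, s6}
s4 ∈ Sat(E[recv U (¬full ∨ recv)]) = {s0, s1, s2, s3, s4, s5, s6}, so the formula holds at s4.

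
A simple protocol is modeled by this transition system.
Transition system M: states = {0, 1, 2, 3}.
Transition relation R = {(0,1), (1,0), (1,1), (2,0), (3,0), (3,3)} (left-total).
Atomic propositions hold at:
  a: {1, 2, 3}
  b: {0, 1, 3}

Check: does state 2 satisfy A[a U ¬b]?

Sat(¬b) = {2}
A[a U ¬b]: least fixpoint, start Z0 = Sat(¬b) = {2}, add states in Sat(a) with every successor in Z. Already a fixed point.
Sat(A[a U ¬b]) = {2}
2 ∈ Sat(A[a U ¬b]) = {2}, so the formula holds at 2.

Yes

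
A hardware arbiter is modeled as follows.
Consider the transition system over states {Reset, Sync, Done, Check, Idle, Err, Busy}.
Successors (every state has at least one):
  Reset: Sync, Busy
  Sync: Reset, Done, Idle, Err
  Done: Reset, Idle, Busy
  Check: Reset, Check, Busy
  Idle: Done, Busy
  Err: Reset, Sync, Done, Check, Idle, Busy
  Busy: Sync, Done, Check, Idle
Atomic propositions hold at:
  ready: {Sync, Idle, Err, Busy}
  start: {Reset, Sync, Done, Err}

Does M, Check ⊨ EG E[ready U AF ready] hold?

No

AF ready: least fixpoint, start Z0 = {Sync, Idle, Err, Busy}, add states with every successor in Z. Z1 = {Reset, Sync, Idle, Err, Busy}; Z2 = {Reset, Sync, Done, Idle, Err, Busy}; fixed.
Sat(AF ready) = {Reset, Sync, Done, Idle, Err, Busy}
E[ready U AF ready]: least fixpoint, start Z0 = Sat(AF ready) = {Reset, Sync, Done, Idle, Err, Busy}, add states in Sat(ready) with some successor in Z. Already a fixed point.
Sat(E[ready U AF ready]) = {Reset, Sync, Done, Idle, Err, Busy}
EG E[ready U AF ready]: greatest fixpoint, start Z0 = {Reset, Sync, Done, Idle, Err, Busy}, keep only states in Sat with some successor in Z. Already a fixed point.
Sat(EG E[ready U AF ready]) = {Reset, Sync, Done, Idle, Err, Busy}
Check ∉ Sat(EG E[ready U AF ready]) = {Reset, Sync, Done, Idle, Err, Busy}, so the formula does not hold at Check.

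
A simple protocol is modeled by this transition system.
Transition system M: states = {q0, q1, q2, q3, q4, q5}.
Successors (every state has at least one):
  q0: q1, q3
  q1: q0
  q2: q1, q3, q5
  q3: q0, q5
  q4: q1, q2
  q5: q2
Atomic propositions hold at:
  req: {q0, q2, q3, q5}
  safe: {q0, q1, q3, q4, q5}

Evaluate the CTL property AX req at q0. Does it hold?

Sat(AX req) = {s : every successor in {q0, q2, q3, q5}} = {q1, q3, q5}
q0 ∉ Sat(AX req) = {q1, q3, q5}, so the formula does not hold at q0.

No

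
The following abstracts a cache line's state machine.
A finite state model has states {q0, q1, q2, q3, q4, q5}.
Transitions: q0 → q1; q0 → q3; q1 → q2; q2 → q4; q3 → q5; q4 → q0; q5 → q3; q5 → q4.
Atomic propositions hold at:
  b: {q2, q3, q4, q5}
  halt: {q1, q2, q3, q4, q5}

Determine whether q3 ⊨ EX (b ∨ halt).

Sat(b ∨ halt) = {q1, q2, q3, q4, q5}
Sat(EX (b ∨ halt)) = {s : some successor in {q1, q2, q3, q4, q5}} = {q0, q1, q2, q3, q5}
q3 ∈ Sat(EX (b ∨ halt)) = {q0, q1, q2, q3, q5}, so the formula holds at q3.

Yes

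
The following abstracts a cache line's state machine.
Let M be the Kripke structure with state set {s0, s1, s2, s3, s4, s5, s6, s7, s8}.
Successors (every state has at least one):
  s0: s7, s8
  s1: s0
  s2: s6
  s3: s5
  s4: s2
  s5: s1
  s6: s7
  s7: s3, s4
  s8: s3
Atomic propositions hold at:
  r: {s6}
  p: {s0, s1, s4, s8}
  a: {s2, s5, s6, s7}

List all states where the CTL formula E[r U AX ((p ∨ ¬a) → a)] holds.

{s2, s3, s4, s6}

Sat(¬a) = {s0, s1, s3, s4, s8}
Sat(p ∨ ¬a) = {s0, s1, s3, s4, s8}
Sat((p ∨ ¬a) → a) = {s2, s5, s6, s7}
Sat(AX ((p ∨ ¬a) → a)) = {s : every successor in {s2, s5, s6, s7}} = {s2, s3, s4, s6}
E[r U AX ((p ∨ ¬a) → a)]: least fixpoint, start Z0 = Sat(AX ((p ∨ ¬a) → a)) = {s2, s3, s4, s6}, add states in Sat(r) with some successor in Z. Already a fixed point.
Sat(E[r U AX ((p ∨ ¬a) → a)]) = {s2, s3, s4, s6}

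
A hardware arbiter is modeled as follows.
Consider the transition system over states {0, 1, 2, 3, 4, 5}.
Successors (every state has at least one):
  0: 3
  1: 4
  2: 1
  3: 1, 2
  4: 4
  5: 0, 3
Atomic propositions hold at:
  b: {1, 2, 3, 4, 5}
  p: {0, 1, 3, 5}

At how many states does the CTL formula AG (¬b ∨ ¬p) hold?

1

Sat(¬b) = {0}
Sat(¬p) = {2, 4}
Sat(¬b ∨ ¬p) = {0, 2, 4}
AG (¬b ∨ ¬p): greatest fixpoint, start Z0 = {0, 2, 4}, keep only states in Sat with every successor in Z. Z1 = {4}; fixed.
Sat(AG (¬b ∨ ¬p)) = {4}
|Sat(AG (¬b ∨ ¬p))| = |{4}| = 1.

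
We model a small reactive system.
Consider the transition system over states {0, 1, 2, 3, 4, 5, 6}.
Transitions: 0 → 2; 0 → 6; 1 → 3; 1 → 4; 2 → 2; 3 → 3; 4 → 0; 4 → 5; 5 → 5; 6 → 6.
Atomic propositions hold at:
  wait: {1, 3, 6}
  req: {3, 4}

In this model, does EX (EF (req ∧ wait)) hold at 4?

Sat(req ∧ wait) = {3}
EF (req ∧ wait): least fixpoint, start Z0 = {3}, add states with some successor in Z. Z1 = {1, 3}; fixed.
Sat(EF (req ∧ wait)) = {1, 3}
Sat(EX (EF (req ∧ wait))) = {s : some successor in {1, 3}} = {1, 3}
4 ∉ Sat(EX (EF (req ∧ wait))) = {1, 3}, so the formula does not hold at 4.

No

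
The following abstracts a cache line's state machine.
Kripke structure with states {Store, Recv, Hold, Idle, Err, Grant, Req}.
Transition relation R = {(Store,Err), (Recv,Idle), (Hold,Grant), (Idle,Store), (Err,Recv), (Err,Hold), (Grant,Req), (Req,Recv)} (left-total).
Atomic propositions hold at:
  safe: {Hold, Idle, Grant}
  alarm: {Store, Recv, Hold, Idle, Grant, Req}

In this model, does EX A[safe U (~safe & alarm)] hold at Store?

Sat(~safe) = {Store, Recv, Err, Req}
Sat(~safe & alarm) = {Store, Recv, Req}
A[safe U (~safe & alarm)]: least fixpoint, start Z0 = Sat((~safe & alarm)) = {Store, Recv, Req}, add states in Sat(safe) with every successor in Z. Z1 = {Store, Recv, Idle, Grant, Req}; Z2 = {Store, Recv, Hold, Idle, Grant, Req}; fixed.
Sat(A[safe U (~safe & alarm)]) = {Store, Recv, Hold, Idle, Grant, Req}
Sat(EX A[safe U (~safe & alarm)]) = {s : some successor in {Store, Recv, Hold, Idle, Grant, Req}} = {Recv, Hold, Idle, Err, Grant, Req}
Store ∉ Sat(EX A[safe U (~safe & alarm)]) = {Recv, Hold, Idle, Err, Grant, Req}, so the formula does not hold at Store.

No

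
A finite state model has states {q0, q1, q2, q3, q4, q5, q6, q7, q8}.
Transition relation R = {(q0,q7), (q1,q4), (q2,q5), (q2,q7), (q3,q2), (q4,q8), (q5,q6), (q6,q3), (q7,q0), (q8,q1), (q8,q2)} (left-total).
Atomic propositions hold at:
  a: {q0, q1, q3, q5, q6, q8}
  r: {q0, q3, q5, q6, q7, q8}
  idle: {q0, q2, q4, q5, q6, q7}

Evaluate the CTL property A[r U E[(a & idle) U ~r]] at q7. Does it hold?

No

Sat(a & idle) = {q0, q5, q6}
Sat(~r) = {q1, q2, q4}
E[(a & idle) U ~r]: least fixpoint, start Z0 = Sat(~r) = {q1, q2, q4}, add states in Sat(a & idle) with some successor in Z. Already a fixed point.
Sat(E[(a & idle) U ~r]) = {q1, q2, q4}
A[r U E[(a & idle) U ~r]]: least fixpoint, start Z0 = Sat(E[(a & idle) U ~r]) = {q1, q2, q4}, add states in Sat(r) with every successor in Z. Z1 = {q1, q2, q3, q4, q8}; Z2 = {q1, q2, q3, q4, q6, q8}; Z3 = {q1, q2, q3, q4, q5, q6, q8}; fixed.
Sat(A[r U E[(a & idle) U ~r]]) = {q1, q2, q3, q4, q5, q6, q8}
q7 ∉ Sat(A[r U E[(a & idle) U ~r]]) = {q1, q2, q3, q4, q5, q6, q8}, so the formula does not hold at q7.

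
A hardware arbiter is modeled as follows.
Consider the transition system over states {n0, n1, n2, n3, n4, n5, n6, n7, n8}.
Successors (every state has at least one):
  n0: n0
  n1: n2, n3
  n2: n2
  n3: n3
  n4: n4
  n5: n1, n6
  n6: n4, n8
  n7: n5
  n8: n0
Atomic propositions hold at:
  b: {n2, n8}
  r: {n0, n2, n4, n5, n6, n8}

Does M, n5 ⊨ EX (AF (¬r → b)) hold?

Sat(¬r) = {n1, n3, n7}
Sat(¬r → b) = {n0, n2, n4, n5, n6, n8}
AF (¬r → b): least fixpoint, start Z0 = {n0, n2, n4, n5, n6, n8}, add states with every successor in Z. Z1 = {n0, n2, n4, n5, n6, n7, n8}; fixed.
Sat(AF (¬r → b)) = {n0, n2, n4, n5, n6, n7, n8}
Sat(EX (AF (¬r → b))) = {s : some successor in {n0, n2, n4, n5, n6, n7, n8}} = {n0, n1, n2, n4, n5, n6, n7, n8}
n5 ∈ Sat(EX (AF (¬r → b))) = {n0, n1, n2, n4, n5, n6, n7, n8}, so the formula holds at n5.

Yes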